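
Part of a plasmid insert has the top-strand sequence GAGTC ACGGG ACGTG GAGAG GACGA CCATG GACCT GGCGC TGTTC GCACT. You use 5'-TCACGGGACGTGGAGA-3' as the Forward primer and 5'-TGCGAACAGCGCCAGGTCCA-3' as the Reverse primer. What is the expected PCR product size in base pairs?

45 bp

Scanning the template, TCACGGGACGTGGAGA occurs at positions 4–19; this primer anneals to the bottom strand there with its 3' end pointing downstream.
Taking the reverse complement of TGCGAACAGCGCCAGGTCCA gives TGGACCTGGCGCTGTTCGCA, found at positions 29–48 on the template; the primer anneals here to the top strand with its 3' end pointing upstream.
Product length = (reverse-primer end) − (forward-primer start) + 1 = 48 − 4 + 1 = 45 bp.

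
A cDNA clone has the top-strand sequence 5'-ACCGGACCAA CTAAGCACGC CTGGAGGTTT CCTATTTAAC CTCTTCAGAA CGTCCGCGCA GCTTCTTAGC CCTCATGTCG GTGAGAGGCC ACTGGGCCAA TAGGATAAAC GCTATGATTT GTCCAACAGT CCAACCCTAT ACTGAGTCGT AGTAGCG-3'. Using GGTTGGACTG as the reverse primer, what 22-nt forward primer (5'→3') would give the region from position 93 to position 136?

The reverse primer's reverse complement CAGTCCAACC matches the template at positions 127–136; the product starts at position 93.
The forward primer is identical to the top strand over positions 93–114: TGGGCCAATAGGATAAACGCTA.

5'-TGGGCCAATAGGATAAACGCTA-3'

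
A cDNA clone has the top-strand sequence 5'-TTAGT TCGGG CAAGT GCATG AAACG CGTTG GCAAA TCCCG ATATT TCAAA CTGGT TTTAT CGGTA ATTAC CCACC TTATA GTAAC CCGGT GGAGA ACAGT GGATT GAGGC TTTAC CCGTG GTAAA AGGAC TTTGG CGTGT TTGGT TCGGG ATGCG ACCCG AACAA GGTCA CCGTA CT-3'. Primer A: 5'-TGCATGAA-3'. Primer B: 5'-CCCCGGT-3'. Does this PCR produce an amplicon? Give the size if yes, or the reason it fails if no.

No product — primer B has no binding site in the template.

Primer B (CCCCGGT) does not match the top strand, and its reverse complement ACCGGGG does not match either.
With no annealing site for primer B, no amplification occurs.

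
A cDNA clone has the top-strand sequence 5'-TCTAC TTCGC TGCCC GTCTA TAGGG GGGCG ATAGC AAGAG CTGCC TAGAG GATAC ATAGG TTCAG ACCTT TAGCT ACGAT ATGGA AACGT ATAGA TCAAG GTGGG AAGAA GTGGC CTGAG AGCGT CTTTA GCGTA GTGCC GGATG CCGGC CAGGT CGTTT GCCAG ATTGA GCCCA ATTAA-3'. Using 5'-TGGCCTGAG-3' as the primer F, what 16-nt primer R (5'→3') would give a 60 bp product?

5'-CTCAATCTGGCAAACG-3'

The forward primer binds at positions 112–120, so a 60 bp product ends at position 112 + 60 − 1 = 171.
The reverse primer anneals to the top strand over positions 156–171, i.e. to CGTTTGCCAGATTGAG.
Its sequence written 5'→3' is the reverse complement: CTCAATCTGGCAAACG.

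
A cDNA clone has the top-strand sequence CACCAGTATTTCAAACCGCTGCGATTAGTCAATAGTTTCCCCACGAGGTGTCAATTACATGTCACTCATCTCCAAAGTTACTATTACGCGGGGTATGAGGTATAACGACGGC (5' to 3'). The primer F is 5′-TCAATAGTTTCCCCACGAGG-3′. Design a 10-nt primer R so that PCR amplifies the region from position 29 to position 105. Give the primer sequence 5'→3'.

The product's 3' end on the top strand is position 105.
The reverse primer anneals to the top strand over positions 96–105, i.e. to TGAGGTATAA.
Its sequence written 5'→3' is the reverse complement: TTATACCTCA.

5'-TTATACCTCA-3'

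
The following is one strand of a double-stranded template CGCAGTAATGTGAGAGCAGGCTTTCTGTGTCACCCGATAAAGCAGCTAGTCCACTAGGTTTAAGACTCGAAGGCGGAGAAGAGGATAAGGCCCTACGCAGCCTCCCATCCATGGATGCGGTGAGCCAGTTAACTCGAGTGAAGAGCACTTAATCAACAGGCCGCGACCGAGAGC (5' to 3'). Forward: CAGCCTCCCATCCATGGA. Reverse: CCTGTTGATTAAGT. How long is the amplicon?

The forward primer matches the template at positions 98–115.
The reverse primer's reverse complement is ACTTAATCAACAGG, which matches the template at positions 147–160.
Product length = (reverse-primer end) − (forward-primer start) + 1 = 160 − 98 + 1 = 63 bp.

63 bp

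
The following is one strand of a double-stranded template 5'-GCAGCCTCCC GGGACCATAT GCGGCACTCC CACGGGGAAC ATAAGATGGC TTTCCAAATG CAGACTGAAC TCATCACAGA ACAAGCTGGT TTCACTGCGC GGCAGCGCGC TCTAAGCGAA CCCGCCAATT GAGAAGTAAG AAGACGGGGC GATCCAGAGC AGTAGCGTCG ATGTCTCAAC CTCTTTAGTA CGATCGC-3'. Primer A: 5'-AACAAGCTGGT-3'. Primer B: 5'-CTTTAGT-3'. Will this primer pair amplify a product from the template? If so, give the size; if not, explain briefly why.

Primer A (AACAAGCTGGT) matches the top strand at positions 80–90 (3' end points downstream).
Primer B (CTTTAGT) also matches the top strand directly, at positions 183–189 — its reverse complement ACTAAAG is not present.
Both primers anneal to the bottom strand with 3' ends pointing the same way, so neither can prime synthesis back toward the other.

No product — both primers anneal to the same strand and extend in the same direction.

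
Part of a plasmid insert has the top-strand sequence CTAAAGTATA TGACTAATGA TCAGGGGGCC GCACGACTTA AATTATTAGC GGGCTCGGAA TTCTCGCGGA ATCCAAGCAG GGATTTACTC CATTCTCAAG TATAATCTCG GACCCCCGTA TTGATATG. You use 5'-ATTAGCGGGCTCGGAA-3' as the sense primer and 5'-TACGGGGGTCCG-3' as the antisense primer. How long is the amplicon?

76 bp

Scanning the template, ATTAGCGGGCTCGGAA occurs at positions 45–60; this primer anneals to the bottom strand there with its 3' end pointing downstream.
Taking the reverse complement of TACGGGGGTCCG gives CGGACCCCCGTA, found at positions 109–120 on the template; the primer anneals here to the top strand with its 3' end pointing upstream.
Amplicon spans positions 45–120: 76 bp.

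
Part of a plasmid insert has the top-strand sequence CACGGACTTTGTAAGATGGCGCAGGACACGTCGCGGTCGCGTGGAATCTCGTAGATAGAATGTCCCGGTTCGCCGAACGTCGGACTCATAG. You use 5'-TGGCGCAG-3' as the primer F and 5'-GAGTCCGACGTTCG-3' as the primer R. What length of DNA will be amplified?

Forward primer TGGCGCAG is found on the top strand at positions 17–24.
The reverse primer's reverse complement is CGAACGTCGGACTC, which matches the template at positions 74–87.
Product length = (reverse-primer end) − (forward-primer start) + 1 = 87 − 17 + 1 = 71 bp.

71 bp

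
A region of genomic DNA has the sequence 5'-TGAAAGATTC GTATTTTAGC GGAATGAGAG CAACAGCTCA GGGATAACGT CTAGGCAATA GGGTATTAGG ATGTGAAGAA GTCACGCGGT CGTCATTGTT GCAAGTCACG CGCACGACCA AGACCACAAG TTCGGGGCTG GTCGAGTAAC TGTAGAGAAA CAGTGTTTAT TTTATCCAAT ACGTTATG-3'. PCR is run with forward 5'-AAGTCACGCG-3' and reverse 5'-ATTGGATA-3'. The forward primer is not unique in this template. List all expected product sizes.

102 bp, 78 bp

The forward primer AAGTCACGCG matches the top strand at positions 79–88, 103–112.
The reverse primer's reverse complement is TATCCAAT, matching at positions 173–180.
Each forward site pairs with the reverse site to give a product ending at position 180: sizes 102, 78 bp.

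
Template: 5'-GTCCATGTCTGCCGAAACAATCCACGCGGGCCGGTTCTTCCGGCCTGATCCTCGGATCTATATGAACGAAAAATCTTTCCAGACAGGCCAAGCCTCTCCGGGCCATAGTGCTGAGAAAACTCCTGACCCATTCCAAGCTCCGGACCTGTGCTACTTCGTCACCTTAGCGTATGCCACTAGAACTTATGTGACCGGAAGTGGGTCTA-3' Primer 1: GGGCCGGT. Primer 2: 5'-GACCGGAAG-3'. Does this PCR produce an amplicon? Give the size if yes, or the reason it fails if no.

Primer 1 (GGGCCGGT) matches the top strand at positions 28–35 (3' end points downstream).
Primer 2 (GACCGGAAG) also matches the top strand directly, at positions 190–198 — its reverse complement CTTCCGGTC is not present.
Both primers anneal to the bottom strand with 3' ends pointing the same way, so neither can prime synthesis back toward the other.

No product — both primers anneal to the same strand and extend in the same direction.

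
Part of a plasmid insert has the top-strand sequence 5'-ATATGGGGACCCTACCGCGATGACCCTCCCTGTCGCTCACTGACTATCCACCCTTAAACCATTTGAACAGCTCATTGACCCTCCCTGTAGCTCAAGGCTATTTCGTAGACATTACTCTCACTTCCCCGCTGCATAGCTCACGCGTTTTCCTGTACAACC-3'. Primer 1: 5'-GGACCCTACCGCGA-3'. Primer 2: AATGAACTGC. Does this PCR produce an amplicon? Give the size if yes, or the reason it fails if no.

No product — primer 2 has no binding site in the template.

Primer 2 (AATGAACTGC) does not match the top strand, and its reverse complement GCAGTTCATT does not match either.
With no annealing site for primer 2, no amplification occurs.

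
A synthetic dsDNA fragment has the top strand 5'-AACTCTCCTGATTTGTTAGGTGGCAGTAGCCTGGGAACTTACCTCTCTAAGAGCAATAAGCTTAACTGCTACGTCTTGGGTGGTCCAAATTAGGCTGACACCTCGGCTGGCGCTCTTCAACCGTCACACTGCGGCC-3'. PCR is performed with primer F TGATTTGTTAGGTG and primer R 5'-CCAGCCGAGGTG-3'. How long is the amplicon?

102 bp

The forward primer matches the template at positions 9–22.
Reverse complement of the reverse primer: CACCTCGGCTGG. This occurs on the top strand at positions 99–110.
The product runs from position 9 to position 110, so its length is 110 − 9 + 1 = 102 bp.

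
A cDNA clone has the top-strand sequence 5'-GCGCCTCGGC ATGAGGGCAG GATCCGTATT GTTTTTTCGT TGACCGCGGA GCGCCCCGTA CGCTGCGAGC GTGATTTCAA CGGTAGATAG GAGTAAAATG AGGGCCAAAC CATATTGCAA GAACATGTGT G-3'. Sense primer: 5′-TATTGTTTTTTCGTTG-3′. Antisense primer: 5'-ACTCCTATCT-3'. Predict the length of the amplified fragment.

Scanning the template, TATTGTTTTTTCGTTG occurs at positions 27–42; this primer anneals to the bottom strand there with its 3' end pointing downstream.
Taking the reverse complement of ACTCCTATCT gives AGATAGGAGT, found at positions 85–94 on the template; the primer anneals here to the top strand with its 3' end pointing upstream.
The product runs from position 27 to position 94, so its length is 94 − 27 + 1 = 68 bp.

68 bp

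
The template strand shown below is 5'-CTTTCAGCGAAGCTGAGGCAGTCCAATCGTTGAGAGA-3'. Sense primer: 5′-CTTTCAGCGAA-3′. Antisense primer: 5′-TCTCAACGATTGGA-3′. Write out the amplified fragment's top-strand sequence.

5'-CTTTCAGCGAAGCTGAGGCAGTCCAATCGTTGAGA-3'

Forward primer CTTTCAGCGAA is found on the top strand at positions 1–11.
Reverse complement of the reverse primer: TCCAATCGTTGAGA. This occurs on the top strand at positions 22–35.
The product is the template from position 1 through 35 (35 bp).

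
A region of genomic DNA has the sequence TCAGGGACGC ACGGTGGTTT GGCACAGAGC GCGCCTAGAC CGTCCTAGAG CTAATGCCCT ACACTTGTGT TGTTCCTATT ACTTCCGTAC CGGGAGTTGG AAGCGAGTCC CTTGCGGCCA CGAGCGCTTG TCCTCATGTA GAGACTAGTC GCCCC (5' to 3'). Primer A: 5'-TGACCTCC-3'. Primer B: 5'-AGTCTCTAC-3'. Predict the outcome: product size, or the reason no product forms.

No product — primer A has no binding site in the template.

Primer A (TGACCTCC) does not match the top strand, and its reverse complement GGAGGTCA does not match either.
With no annealing site for primer A, no amplification occurs.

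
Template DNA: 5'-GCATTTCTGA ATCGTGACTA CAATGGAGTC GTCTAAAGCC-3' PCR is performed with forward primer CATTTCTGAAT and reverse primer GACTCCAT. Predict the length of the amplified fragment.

29 bp

Scanning the template, CATTTCTGAAT occurs at positions 2–12; this primer anneals to the bottom strand there with its 3' end pointing downstream.
Taking the reverse complement of GACTCCAT gives ATGGAGTC, found at positions 23–30 on the template; the primer anneals here to the top strand with its 3' end pointing upstream.
Amplicon spans positions 2–30: 29 bp.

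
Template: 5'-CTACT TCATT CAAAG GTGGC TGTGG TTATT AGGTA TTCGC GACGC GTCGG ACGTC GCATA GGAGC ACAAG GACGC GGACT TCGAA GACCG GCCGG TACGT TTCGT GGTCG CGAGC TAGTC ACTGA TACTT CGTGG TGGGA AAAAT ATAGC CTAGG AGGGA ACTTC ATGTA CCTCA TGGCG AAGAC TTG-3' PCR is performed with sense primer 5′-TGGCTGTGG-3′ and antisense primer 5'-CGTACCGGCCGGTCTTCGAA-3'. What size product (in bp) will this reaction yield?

83 bp

Forward primer TGGCTGTGG is found on the top strand at positions 17–25.
The reverse primer's reverse complement is TTCGAAGACCGGCCGGTACG, which matches the template at positions 80–99.
Amplicon spans positions 17–99: 83 bp.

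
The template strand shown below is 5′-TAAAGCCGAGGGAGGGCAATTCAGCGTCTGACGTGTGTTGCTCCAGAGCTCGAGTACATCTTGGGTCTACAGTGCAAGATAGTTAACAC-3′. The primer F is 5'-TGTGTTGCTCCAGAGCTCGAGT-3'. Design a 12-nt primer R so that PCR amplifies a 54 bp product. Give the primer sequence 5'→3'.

The forward primer binds at positions 34–55, so a 54 bp product ends at position 34 + 54 − 1 = 87.
The reverse primer anneals to the top strand over positions 76–87, i.e. to AAGATAGTTAAC.
Its sequence written 5'→3' is the reverse complement: GTTAACTATCTT.

5'-GTTAACTATCTT-3'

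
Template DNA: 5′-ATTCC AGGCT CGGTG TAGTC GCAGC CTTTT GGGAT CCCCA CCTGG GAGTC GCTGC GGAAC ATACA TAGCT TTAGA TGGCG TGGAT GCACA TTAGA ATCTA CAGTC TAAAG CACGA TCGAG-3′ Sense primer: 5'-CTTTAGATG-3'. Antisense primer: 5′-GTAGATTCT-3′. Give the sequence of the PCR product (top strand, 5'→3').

The forward primer matches the template at positions 69–77.
Reverse complement of the reverse primer: AGAATCTAC. This occurs on the top strand at positions 93–101.
The product is the template from position 69 through 101 (33 bp).

5'-CTTTAGATGGCGTGGATGCACATTAGAATCTAC-3'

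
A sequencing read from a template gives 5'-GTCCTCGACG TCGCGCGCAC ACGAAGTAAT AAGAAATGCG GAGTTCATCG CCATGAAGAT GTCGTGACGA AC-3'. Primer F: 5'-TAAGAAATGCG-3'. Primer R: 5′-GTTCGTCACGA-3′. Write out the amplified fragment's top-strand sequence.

5'-TAAGAAATGCGGAGTTCATCGCCATGAAGATGTCGTGACGAAC-3'

Scanning the template, TAAGAAATGCG occurs at positions 30–40; this primer anneals to the bottom strand there with its 3' end pointing downstream.
Taking the reverse complement of GTTCGTCACGA gives TCGTGACGAAC, found at positions 62–72 on the template; the primer anneals here to the top strand with its 3' end pointing upstream.
The product is the template from position 30 through 72 (43 bp).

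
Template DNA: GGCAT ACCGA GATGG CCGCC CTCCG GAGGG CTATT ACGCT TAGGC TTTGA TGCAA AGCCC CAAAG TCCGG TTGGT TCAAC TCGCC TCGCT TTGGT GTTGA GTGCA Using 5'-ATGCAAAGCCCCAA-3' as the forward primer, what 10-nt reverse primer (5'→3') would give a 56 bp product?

5'-TGCACTCAAC-3'

The forward primer binds at positions 50–63, so a 56 bp product ends at position 50 + 56 − 1 = 105.
The reverse primer anneals to the top strand over positions 96–105, i.e. to GTTGAGTGCA.
Its sequence written 5'→3' is the reverse complement: TGCACTCAAC.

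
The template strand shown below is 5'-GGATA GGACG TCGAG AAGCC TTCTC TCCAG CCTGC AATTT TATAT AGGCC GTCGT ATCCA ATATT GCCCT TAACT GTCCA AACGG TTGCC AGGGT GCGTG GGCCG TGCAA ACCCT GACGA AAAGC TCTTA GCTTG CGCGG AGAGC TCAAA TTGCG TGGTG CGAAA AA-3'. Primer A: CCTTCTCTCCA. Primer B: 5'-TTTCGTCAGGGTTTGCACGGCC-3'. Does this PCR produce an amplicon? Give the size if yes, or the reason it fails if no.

Yes — a 104 bp product.

Primer A (CCTTCTCTCCA) matches the top strand at positions 19–29; it acts as a forward primer.
Primer B's reverse complement is GGCCGTGCAAACCCTGACGAAA, matching the top strand at positions 101–122; it acts as a reverse primer.
The 3' ends face each other across positions 19–122, giving a 104 bp product.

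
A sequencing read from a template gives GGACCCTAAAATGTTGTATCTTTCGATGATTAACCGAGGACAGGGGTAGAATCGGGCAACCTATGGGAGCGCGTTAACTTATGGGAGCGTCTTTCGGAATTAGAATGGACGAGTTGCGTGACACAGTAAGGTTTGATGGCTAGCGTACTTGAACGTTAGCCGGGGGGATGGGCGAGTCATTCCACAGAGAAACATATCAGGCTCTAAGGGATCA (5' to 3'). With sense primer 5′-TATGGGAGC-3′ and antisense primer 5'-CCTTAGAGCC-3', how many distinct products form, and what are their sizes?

The forward primer TATGGGAGC matches the top strand at positions 62–70, 80–88.
The reverse primer's reverse complement is GGCTCTAAGG, matching at positions 200–209.
Each forward site pairs with the reverse site to give a product ending at position 209: sizes 148, 130 bp.

Two products: 148 bp, 130 bp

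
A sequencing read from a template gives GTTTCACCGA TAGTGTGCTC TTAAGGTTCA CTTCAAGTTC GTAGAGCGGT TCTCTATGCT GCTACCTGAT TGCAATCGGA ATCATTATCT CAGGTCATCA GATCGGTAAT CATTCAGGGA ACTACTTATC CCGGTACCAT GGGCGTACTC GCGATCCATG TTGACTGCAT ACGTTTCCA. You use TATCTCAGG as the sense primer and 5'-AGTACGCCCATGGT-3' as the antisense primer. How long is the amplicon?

64 bp

Scanning the template, TATCTCAGG occurs at positions 86–94; this primer anneals to the bottom strand there with its 3' end pointing downstream.
Taking the reverse complement of AGTACGCCCATGGT gives ACCATGGGCGTACT, found at positions 136–149 on the template; the primer anneals here to the top strand with its 3' end pointing upstream.
The product runs from position 86 to position 149, so its length is 149 − 86 + 1 = 64 bp.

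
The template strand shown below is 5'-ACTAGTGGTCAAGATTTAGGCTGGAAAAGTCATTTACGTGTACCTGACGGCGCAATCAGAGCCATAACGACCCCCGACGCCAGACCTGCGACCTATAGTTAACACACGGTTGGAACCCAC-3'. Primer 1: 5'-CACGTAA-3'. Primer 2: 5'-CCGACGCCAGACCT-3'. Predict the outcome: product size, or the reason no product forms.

No product — the primers' 3' ends point away from each other.

Primer 1 (CACGTAA) has reverse complement TTACGTG, which matches the top strand at positions 34–40; primer 1 anneals to the top strand there with its 3' end pointing upstream toward position 34.
Primer 2 (CCGACGCCAGACCT) matches the top strand directly at positions 74–87; it anneals to the bottom strand with its 3' end pointing downstream toward position 87.
The 3' ends diverge (primer 1 extends toward position 1, primer 2 toward position 120), so the primers never converge on a shared product.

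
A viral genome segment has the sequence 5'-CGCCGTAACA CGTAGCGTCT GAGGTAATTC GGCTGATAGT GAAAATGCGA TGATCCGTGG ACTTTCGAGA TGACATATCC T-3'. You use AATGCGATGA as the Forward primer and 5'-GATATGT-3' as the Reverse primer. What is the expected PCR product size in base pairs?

The forward primer matches the template at positions 44–53.
The reverse primer's reverse complement is ACATATC, which matches the template at positions 73–79.
Amplicon spans positions 44–79: 36 bp.

36 bp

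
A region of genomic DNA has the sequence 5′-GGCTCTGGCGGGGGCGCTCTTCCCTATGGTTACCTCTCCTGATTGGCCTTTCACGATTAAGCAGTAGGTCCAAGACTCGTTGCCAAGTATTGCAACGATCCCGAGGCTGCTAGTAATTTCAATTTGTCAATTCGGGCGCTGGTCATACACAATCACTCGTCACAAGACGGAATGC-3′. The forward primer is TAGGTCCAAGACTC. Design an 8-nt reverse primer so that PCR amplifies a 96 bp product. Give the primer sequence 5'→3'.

The forward primer binds at positions 65–78, so a 96 bp product ends at position 65 + 96 − 1 = 160.
The reverse primer anneals to the top strand over positions 153–160, i.e. to TCACTCGT.
Its sequence written 5'→3' is the reverse complement: ACGAGTGA.

5'-ACGAGTGA-3'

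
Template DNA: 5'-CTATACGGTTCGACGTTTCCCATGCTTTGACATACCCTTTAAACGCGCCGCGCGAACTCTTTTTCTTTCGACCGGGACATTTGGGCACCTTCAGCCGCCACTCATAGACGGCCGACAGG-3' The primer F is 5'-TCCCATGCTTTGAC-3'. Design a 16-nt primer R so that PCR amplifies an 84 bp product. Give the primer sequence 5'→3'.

5'-GTGGCGGCTGAAGGTG-3'

The forward primer binds at positions 18–31, so an 84 bp product ends at position 18 + 84 − 1 = 101.
The reverse primer anneals to the top strand over positions 86–101, i.e. to CACCTTCAGCCGCCAC.
Its sequence written 5'→3' is the reverse complement: GTGGCGGCTGAAGGTG.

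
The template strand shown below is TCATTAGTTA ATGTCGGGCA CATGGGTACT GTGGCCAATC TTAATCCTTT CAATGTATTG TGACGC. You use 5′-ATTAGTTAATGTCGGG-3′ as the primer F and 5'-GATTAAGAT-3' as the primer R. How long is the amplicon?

Scanning the template, ATTAGTTAATGTCGGG occurs at positions 3–18; this primer anneals to the bottom strand there with its 3' end pointing downstream.
The reverse primer's reverse complement is ATCTTAATC, which matches the template at positions 38–46.
The product runs from position 3 to position 46, so its length is 46 − 3 + 1 = 44 bp.

44 bp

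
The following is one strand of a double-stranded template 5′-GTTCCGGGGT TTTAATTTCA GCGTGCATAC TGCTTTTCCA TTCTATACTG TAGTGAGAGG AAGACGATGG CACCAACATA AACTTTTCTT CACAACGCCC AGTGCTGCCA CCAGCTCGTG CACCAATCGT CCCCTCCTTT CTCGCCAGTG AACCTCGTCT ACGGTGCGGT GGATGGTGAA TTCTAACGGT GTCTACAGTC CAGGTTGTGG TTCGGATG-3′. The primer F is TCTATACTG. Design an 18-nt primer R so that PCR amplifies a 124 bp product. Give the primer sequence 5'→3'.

5'-ACCGTAGACGAGGTTCAC-3'

The forward primer binds at positions 42–50, so a 124 bp product ends at position 42 + 124 − 1 = 165.
The reverse primer anneals to the top strand over positions 148–165, i.e. to GTGAACCTCGTCTACGGT.
Its sequence written 5'→3' is the reverse complement: ACCGTAGACGAGGTTCAC.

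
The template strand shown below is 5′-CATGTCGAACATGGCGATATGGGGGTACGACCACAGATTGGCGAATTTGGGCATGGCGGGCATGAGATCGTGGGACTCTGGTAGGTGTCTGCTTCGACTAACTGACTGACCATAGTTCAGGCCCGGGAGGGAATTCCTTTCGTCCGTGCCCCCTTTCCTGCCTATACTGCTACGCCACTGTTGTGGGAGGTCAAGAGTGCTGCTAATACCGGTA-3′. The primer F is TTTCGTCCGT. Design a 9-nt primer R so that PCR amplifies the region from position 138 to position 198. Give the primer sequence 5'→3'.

The product's 3' end on the top strand is position 198.
The reverse primer anneals to the top strand over positions 190–198, i.e. to GTCAAGAGT.
Its sequence written 5'→3' is the reverse complement: ACTCTTGAC.

5'-ACTCTTGAC-3'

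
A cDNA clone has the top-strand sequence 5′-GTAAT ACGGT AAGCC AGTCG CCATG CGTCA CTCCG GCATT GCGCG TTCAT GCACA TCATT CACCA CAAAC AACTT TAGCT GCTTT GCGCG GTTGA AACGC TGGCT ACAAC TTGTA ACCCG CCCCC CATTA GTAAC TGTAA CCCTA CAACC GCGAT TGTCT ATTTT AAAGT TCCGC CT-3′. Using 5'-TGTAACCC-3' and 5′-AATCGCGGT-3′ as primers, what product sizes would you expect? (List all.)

45 bp, 21 bp

The forward primer TGTAACCC matches the top strand at positions 112–119, 136–143.
The reverse primer's reverse complement is ACCGCGATT, matching at positions 148–156.
Each forward site pairs with the reverse site to give a product ending at position 156: sizes 45, 21 bp.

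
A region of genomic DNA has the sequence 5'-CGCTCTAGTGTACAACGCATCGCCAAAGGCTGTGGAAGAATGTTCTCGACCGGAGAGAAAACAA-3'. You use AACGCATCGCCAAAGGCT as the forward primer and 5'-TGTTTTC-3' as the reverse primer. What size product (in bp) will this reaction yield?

50 bp

Forward primer AACGCATCGCCAAAGGCT is found on the top strand at positions 14–31.
Reverse complement of the reverse primer: GAAAACA. This occurs on the top strand at positions 57–63.
Product length = (reverse-primer end) − (forward-primer start) + 1 = 63 − 14 + 1 = 50 bp.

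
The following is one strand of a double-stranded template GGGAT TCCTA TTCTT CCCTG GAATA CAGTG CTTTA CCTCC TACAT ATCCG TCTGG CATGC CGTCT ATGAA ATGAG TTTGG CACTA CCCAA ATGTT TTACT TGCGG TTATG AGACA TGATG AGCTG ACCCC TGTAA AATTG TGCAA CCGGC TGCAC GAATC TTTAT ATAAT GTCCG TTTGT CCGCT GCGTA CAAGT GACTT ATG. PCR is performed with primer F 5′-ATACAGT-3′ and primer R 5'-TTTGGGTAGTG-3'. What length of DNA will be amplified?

Forward primer ATACAGT is found on the top strand at positions 23–29.
Reverse complement of the reverse primer: CACTACCCAAA. This occurs on the top strand at positions 81–91.
The product runs from position 23 to position 91, so its length is 91 − 23 + 1 = 69 bp.

69 bp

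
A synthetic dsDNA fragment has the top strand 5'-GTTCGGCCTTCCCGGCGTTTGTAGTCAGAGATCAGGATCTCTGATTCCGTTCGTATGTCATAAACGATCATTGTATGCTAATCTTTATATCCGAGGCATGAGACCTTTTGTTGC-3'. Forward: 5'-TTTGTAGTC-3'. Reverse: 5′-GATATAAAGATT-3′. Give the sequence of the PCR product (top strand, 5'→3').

5'-TTTGTAGTCAGAGATCAGGATCTCTGATTCCGTTCGTATGTCATAAACGATCATTGTATGCTAATCTTTATATC-3'

Scanning the template, TTTGTAGTC occurs at positions 18–26; this primer anneals to the bottom strand there with its 3' end pointing downstream.
The reverse primer's reverse complement is AATCTTTATATC, which matches the template at positions 80–91.
The product is the template from position 18 through 91 (74 bp).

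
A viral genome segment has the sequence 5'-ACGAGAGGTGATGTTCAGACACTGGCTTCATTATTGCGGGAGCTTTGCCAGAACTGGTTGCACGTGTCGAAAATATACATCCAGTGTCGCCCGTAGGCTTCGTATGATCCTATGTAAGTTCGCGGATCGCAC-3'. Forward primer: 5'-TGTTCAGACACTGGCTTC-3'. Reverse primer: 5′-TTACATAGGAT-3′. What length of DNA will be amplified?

The forward primer matches the template at positions 12–29.
Taking the reverse complement of TTACATAGGAT gives ATCCTATGTAA, found at positions 107–117 on the template; the primer anneals here to the top strand with its 3' end pointing upstream.
The product runs from position 12 to position 117, so its length is 117 − 12 + 1 = 106 bp.

106 bp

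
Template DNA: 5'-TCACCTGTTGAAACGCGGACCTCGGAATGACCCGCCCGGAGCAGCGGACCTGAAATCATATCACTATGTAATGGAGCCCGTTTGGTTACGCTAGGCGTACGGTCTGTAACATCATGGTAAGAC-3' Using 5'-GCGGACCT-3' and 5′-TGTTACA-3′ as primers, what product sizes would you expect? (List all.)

The forward primer GCGGACCT matches the top strand at positions 15–22, 44–51.
The reverse primer's reverse complement is TGTAACA, matching at positions 105–111.
Each forward site pairs with the reverse site to give a product ending at position 111: sizes 97, 68 bp.

97 bp, 68 bp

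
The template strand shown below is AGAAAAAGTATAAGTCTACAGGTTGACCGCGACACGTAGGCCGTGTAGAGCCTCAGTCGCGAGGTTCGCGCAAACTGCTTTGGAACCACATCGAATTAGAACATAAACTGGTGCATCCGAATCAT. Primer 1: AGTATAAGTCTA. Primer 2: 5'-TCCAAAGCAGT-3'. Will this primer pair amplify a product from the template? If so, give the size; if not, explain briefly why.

Yes — a 78 bp product.

Primer 1 (AGTATAAGTCTA) matches the top strand at positions 7–18; it acts as a forward primer.
Primer 2's reverse complement is ACTGCTTTGGA, matching the top strand at positions 74–84; it acts as a reverse primer.
The 3' ends face each other across positions 7–84, giving a 78 bp product.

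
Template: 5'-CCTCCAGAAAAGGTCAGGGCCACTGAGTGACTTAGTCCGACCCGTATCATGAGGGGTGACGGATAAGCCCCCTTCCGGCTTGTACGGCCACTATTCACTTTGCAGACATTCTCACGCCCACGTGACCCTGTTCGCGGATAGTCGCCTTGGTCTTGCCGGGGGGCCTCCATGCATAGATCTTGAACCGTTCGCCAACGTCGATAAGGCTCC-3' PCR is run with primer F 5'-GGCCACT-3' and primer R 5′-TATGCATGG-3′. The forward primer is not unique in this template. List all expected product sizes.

158 bp, 90 bp

The forward primer GGCCACT matches the top strand at positions 18–24, 86–92.
The reverse primer's reverse complement is CCATGCATA, matching at positions 167–175.
Each forward site pairs with the reverse site to give a product ending at position 175: sizes 158, 90 bp.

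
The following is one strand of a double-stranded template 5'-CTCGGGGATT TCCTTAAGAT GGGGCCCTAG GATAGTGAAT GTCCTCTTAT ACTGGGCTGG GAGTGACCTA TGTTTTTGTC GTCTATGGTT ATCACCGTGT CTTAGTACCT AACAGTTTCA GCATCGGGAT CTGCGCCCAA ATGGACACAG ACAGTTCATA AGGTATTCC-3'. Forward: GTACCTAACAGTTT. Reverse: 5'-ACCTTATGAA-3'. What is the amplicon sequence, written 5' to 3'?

5'-GTACCTAACAGTTTCAGCATCGGGATCTGCGCCCAAATGGACACAGACAGTTCATAAGGT-3'

Scanning the template, GTACCTAACAGTTT occurs at positions 105–118; this primer anneals to the bottom strand there with its 3' end pointing downstream.
Reverse complement of the reverse primer: TTCATAAGGT. This occurs on the top strand at positions 155–164.
The product is the template from position 105 through 164 (60 bp).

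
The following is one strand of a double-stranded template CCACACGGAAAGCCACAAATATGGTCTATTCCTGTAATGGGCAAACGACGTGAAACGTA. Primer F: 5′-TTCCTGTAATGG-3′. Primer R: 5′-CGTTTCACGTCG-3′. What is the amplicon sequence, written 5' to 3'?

5'-TTCCTGTAATGGGCAAACGACGTGAAACG-3'

Scanning the template, TTCCTGTAATGG occurs at positions 29–40; this primer anneals to the bottom strand there with its 3' end pointing downstream.
The reverse primer's reverse complement is CGACGTGAAACG, which matches the template at positions 46–57.
The product is the template from position 29 through 57 (29 bp).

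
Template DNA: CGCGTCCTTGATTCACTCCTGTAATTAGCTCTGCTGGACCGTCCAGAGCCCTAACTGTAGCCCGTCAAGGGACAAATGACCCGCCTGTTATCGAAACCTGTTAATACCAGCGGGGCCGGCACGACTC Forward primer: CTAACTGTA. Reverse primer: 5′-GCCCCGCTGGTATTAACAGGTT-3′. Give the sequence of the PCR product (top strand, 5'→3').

The forward primer matches the template at positions 51–59.
Taking the reverse complement of GCCCCGCTGGTATTAACAGGTT gives AACCTGTTAATACCAGCGGGGC, found at positions 95–116 on the template; the primer anneals here to the top strand with its 3' end pointing upstream.
The product is the template from position 51 through 116 (66 bp).

5'-CTAACTGTAGCCCGTCAAGGGACAAATGACCCGCCTGTTATCGAAACCTGTTAATACCAGCGGGGC-3'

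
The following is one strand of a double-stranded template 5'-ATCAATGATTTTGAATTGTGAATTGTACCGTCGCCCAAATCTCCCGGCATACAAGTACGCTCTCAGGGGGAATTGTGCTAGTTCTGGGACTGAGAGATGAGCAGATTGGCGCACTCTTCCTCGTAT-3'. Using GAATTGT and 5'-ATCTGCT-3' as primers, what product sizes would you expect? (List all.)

The forward primer GAATTGT matches the top strand at positions 13–19, 20–26, 70–76.
The reverse primer's reverse complement is AGCAGAT, matching at positions 100–106.
Each forward site pairs with the reverse site to give a product ending at position 106: sizes 94, 87, 37 bp.

94 bp, 87 bp, 37 bp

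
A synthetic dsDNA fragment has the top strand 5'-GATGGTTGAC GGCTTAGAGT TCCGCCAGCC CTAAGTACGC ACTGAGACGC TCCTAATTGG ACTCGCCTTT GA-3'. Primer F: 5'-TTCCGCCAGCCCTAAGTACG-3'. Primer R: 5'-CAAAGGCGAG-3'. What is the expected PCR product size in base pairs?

52 bp

Scanning the template, TTCCGCCAGCCCTAAGTACG occurs at positions 20–39; this primer anneals to the bottom strand there with its 3' end pointing downstream.
Reverse complement of the reverse primer: CTCGCCTTTG. This occurs on the top strand at positions 62–71.
Product length = (reverse-primer end) − (forward-primer start) + 1 = 71 − 20 + 1 = 52 bp.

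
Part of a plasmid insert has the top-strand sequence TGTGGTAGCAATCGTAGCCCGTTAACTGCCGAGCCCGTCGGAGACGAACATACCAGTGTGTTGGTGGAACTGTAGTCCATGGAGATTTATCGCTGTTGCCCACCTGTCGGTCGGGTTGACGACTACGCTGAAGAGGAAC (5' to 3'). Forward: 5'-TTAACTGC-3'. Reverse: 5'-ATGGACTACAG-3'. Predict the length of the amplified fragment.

The forward primer matches the template at positions 22–29.
The reverse primer's reverse complement is CTGTAGTCCAT, which matches the template at positions 70–80.
The product runs from position 22 to position 80, so its length is 80 − 22 + 1 = 59 bp.

59 bp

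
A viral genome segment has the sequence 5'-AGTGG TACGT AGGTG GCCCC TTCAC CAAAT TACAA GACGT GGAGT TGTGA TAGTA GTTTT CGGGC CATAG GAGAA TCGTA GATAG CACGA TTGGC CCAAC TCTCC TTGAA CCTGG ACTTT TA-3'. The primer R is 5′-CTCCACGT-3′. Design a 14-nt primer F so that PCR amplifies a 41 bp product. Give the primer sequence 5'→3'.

The reverse primer's reverse complement ACGTGGAG matches the template at positions 37–44, so the product ends at position 44.
A 41 bp product then starts at position 44 − 41 + 1 = 4.
The forward primer is identical to the top strand there: GGTACGTAGGTGGC.

5'-GGTACGTAGGTGGC-3'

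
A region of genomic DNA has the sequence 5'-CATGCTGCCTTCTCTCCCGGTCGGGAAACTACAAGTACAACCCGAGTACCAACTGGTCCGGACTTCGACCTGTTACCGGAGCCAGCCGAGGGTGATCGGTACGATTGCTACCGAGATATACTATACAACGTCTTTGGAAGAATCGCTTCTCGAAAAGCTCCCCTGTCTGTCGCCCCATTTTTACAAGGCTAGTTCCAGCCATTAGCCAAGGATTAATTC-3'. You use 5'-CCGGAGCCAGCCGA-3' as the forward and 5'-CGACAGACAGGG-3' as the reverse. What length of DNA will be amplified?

97 bp

Forward primer CCGGAGCCAGCCGA is found on the top strand at positions 76–89.
The reverse primer's reverse complement is CCCTGTCTGTCG, which matches the template at positions 161–172.
The product runs from position 76 to position 172, so its length is 172 − 76 + 1 = 97 bp.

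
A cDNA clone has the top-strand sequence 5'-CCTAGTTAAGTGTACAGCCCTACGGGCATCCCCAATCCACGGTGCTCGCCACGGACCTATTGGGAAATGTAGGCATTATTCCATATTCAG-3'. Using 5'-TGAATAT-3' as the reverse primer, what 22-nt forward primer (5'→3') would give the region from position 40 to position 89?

5'-CGGTGCTCGCCACGGACCTATT-3'

The reverse primer's reverse complement ATATTCA matches the template at positions 83–89; the product starts at position 40.
The forward primer is identical to the top strand over positions 40–61: CGGTGCTCGCCACGGACCTATT.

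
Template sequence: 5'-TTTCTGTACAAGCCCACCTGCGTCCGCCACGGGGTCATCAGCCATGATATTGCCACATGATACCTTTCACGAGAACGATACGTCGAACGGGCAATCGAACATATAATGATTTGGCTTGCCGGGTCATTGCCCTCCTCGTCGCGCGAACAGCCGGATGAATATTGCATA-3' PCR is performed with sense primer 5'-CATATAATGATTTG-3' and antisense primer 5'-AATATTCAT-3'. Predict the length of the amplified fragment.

64 bp

Forward primer CATATAATGATTTG is found on the top strand at positions 100–113.
The reverse primer's reverse complement is ATGAATATT, which matches the template at positions 155–163.
The product runs from position 100 to position 163, so its length is 163 − 100 + 1 = 64 bp.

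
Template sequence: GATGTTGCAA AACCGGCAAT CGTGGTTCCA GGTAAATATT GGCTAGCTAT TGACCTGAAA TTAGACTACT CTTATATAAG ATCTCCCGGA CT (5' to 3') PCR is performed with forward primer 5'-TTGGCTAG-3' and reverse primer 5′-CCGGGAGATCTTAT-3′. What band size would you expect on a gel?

51 bp

Forward primer TTGGCTAG is found on the top strand at positions 39–46.
The reverse primer's reverse complement is ATAAGATCTCCCGG, which matches the template at positions 76–89.
Amplicon spans positions 39–89: 51 bp.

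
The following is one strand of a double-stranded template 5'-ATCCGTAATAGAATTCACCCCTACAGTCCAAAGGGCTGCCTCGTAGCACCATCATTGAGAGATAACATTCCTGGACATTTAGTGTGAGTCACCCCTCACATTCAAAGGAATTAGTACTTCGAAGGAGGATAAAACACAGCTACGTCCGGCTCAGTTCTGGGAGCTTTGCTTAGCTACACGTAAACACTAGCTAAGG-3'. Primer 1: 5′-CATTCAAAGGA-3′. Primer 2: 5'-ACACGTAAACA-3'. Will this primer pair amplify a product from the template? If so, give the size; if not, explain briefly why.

No product — both primers anneal to the same strand and extend in the same direction.

Primer 1 (CATTCAAAGGA) matches the top strand at positions 99–109 (3' end points downstream).
Primer 2 (ACACGTAAACA) also matches the top strand directly, at positions 176–186 — its reverse complement TGTTTACGTGT is not present.
Both primers anneal to the bottom strand with 3' ends pointing the same way, so neither can prime synthesis back toward the other.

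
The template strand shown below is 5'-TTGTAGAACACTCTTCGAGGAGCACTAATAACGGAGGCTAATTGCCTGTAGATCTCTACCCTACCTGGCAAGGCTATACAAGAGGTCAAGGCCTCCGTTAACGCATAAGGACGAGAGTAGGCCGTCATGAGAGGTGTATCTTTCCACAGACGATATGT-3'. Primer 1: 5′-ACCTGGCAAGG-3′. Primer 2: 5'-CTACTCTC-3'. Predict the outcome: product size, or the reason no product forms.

Primer 1 (ACCTGGCAAGG) matches the top strand at positions 63–73; it acts as a forward primer.
Primer 2's reverse complement is GAGAGTAG, matching the top strand at positions 113–120; it acts as a reverse primer.
The 3' ends face each other across positions 63–120, giving a 58 bp product.

Yes — a 58 bp product.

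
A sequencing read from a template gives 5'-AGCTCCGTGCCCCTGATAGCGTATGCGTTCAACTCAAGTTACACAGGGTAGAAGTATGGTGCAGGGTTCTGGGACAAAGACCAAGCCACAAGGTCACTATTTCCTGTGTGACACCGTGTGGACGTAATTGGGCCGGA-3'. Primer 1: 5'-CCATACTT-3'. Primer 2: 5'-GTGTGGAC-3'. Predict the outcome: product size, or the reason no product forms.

No product — the primers' 3' ends point away from each other.

Primer 1 (CCATACTT) has reverse complement AAGTATGG, which matches the top strand at positions 52–59; primer 1 anneals to the top strand there with its 3' end pointing upstream toward position 52.
Primer 2 (GTGTGGAC) matches the top strand directly at positions 116–123; it anneals to the bottom strand with its 3' end pointing downstream toward position 123.
The 3' ends diverge (primer 1 extends toward position 1, primer 2 toward position 137), so the primers never converge on a shared product.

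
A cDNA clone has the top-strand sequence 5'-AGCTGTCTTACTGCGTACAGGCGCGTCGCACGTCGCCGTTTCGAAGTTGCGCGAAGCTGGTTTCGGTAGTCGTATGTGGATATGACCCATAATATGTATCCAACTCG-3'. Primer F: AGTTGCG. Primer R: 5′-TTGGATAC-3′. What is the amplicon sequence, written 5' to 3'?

5'-AGTTGCGCGAAGCTGGTTTCGGTAGTCGTATGTGGATATGACCCATAATATGTATCCAA-3'

Forward primer AGTTGCG is found on the top strand at positions 45–51.
Reverse complement of the reverse primer: GTATCCAA. This occurs on the top strand at positions 96–103.
The product is the template from position 45 through 103 (59 bp).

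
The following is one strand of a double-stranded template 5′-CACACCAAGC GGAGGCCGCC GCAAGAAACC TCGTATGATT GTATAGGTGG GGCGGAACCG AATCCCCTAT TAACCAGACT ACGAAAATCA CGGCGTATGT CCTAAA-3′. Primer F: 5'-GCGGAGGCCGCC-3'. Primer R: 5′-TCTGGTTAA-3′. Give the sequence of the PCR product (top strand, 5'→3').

Scanning the template, GCGGAGGCCGCC occurs at positions 9–20; this primer anneals to the bottom strand there with its 3' end pointing downstream.
Taking the reverse complement of TCTGGTTAA gives TTAACCAGA, found at positions 70–78 on the template; the primer anneals here to the top strand with its 3' end pointing upstream.
The product is the template from position 9 through 78 (70 bp).

5'-GCGGAGGCCGCCGCAAGAAACCTCGTATGATTGTATAGGTGGGGCGGAACCGAATCCCCTATTAACCAGA-3'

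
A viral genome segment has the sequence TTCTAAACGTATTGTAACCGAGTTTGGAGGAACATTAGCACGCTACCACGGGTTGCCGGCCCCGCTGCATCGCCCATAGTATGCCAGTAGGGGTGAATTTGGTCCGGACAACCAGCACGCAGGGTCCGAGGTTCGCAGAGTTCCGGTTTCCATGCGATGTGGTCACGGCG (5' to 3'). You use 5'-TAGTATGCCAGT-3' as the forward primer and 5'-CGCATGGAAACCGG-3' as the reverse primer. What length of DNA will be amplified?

80 bp

Forward primer TAGTATGCCAGT is found on the top strand at positions 77–88.
Reverse complement of the reverse primer: CCGGTTTCCATGCG. This occurs on the top strand at positions 143–156.
Product length = (reverse-primer end) − (forward-primer start) + 1 = 156 − 77 + 1 = 80 bp.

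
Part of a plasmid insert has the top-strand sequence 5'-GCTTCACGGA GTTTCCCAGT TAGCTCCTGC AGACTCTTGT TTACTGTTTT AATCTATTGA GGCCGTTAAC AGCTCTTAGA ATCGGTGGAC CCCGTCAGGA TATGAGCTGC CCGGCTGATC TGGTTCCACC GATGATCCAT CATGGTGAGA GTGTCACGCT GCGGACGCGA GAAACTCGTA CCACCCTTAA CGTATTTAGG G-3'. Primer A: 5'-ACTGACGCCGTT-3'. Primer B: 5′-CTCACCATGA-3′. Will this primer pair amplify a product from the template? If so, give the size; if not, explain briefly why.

No product — primer A has no binding site in the template.

Primer A (ACTGACGCCGTT) does not match the top strand, and its reverse complement AACGGCGTCAGT does not match either.
With no annealing site for primer A, no amplification occurs.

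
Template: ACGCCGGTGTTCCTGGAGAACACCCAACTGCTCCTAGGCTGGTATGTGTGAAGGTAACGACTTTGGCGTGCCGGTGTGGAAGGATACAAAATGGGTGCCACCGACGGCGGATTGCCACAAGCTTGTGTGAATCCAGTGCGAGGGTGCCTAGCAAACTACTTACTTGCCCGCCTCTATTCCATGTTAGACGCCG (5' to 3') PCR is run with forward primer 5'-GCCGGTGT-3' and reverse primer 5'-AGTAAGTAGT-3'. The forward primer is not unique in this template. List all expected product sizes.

162 bp, 95 bp

The forward primer GCCGGTGT matches the top strand at positions 3–10, 70–77.
The reverse primer's reverse complement is ACTACTTACT, matching at positions 155–164.
Each forward site pairs with the reverse site to give a product ending at position 164: sizes 162, 95 bp.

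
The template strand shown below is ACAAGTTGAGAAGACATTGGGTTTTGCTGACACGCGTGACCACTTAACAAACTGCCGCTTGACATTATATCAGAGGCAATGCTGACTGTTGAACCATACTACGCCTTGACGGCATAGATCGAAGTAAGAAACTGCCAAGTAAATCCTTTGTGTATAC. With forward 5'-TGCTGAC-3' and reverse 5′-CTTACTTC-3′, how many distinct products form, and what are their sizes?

The forward primer TGCTGAC matches the top strand at positions 25–31, 80–86.
The reverse primer's reverse complement is GAAGTAAG, matching at positions 121–128.
Each forward site pairs with the reverse site to give a product ending at position 128: sizes 104, 49 bp.

Two products: 104 bp, 49 bp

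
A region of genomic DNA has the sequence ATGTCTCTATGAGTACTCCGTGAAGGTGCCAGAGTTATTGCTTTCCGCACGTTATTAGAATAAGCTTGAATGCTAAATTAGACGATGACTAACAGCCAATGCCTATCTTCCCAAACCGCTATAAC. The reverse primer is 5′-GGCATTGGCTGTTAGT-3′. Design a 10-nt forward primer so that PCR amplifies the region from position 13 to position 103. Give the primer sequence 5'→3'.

The reverse primer's reverse complement ACTAACAGCCAATGCC matches the template at positions 88–103; the product starts at position 13.
The forward primer is identical to the top strand over positions 13–22: GTACTCCGTG.

5'-GTACTCCGTG-3'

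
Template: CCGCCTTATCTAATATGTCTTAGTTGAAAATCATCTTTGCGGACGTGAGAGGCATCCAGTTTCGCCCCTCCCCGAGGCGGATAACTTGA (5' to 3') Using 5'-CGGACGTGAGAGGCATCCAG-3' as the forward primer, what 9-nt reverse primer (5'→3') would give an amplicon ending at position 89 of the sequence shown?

5'-TCAAGTTAT-3'

The forward primer binds at positions 40–59; the product's 3' end on the top strand is position 89.
The reverse primer anneals to the top strand over positions 81–89, i.e. to ATAACTTGA.
Its sequence written 5'→3' is the reverse complement: TCAAGTTAT.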